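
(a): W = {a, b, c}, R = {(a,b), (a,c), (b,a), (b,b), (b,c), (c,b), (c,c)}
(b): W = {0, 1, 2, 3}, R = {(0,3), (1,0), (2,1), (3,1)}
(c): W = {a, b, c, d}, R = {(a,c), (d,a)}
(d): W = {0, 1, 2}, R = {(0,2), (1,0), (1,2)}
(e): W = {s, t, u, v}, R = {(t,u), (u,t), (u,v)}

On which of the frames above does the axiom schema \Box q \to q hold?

none

The schema corresponds to reflexivity: \forall x Rxx.
(a): fails — world a does not see itself.
(b): fails — world 0 does not see itself.
(c): fails — world a does not see itself.
(d): fails — world 0 does not see itself.
(e): fails — world s does not see itself.
Valid on no frame.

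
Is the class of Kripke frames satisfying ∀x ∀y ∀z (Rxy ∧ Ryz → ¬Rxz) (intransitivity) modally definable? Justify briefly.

If a class were modally definable it would be closed under surjective bounded morphisms (Goldblatt–Thomason).
The 5-cycle (worlds 0,1,2,3,4 with 0→1→2→3→4→0) is intransitive. Mapping every world to a single reflexive point • is a surjective bounded morphism; the reflexive point is not intransitive (R••∧R•• but R••).
Hence intransitivity is not modally definable.

No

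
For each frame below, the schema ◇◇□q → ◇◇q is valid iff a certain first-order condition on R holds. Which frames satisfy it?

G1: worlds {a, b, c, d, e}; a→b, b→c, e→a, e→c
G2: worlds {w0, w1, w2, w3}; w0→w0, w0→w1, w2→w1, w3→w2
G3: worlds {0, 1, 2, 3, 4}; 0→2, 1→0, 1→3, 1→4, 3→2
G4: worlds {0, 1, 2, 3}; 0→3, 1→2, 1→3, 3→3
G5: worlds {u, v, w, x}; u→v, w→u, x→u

G4

The schema corresponds to a generalized confluence (Geach) condition: ∀x ∀y (xR²y → ∃w (yRw ∧ xR²w)).
G1: fails — aR²c but no w with cRw and aR²w.
G2: fails — w0R²w1 but no w with w1Rw and w0R²w.
G3: fails — 1R²2 but no w with 2Rw and 1R²w.
G4: condition met.
G5: fails — wR²v but no t with vRt and wR²t.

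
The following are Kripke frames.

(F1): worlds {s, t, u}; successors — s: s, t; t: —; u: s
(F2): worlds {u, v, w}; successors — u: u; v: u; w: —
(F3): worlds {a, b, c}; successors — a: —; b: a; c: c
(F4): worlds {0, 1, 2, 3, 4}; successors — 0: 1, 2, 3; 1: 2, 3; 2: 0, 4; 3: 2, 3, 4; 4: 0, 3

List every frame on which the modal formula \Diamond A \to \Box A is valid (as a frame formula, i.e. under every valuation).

The schema corresponds to partial functionality: \forall x \forall y \forall z (Rxy \wedge Rxz \to y = z).
(F1): fails — s sees both s and t.
(F2): satisfies the condition.
(F3): satisfies the condition.
(F4): fails — 0 sees both 1 and 2.
Valid on: (F2), (F3).

(F2), (F3)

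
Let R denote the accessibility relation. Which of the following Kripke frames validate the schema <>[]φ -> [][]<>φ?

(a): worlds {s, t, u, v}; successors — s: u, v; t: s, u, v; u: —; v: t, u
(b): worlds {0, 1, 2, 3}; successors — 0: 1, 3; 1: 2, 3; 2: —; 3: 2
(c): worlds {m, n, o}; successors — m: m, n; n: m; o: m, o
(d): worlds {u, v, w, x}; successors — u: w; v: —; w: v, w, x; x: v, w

This is the axiom for a generalized confluence (Geach) condition; its first-order frame correspondent is forall x forall y forall z ((xRy & x R^2 z) -> exists w (yRw & zRw)).
(a): fails — sRu, sR²t but no w with uRw and tRw.
(b): fails — 0R1, 0R²2 but no w with 1Rw and 2Rw.
(c): satisfies the condition.
(d): fails — uRw, uR²v but no t with wRt and vRt.
Valid on: (c).

(c)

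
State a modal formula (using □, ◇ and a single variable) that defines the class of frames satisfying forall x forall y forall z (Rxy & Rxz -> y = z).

This is partial functionality; the standard corresponding axiom is CD: ◇s → □s.
Suppose ◇s→□s is valid. Take Rxy, Rxz and set V(s)={y}. Then ◇s at x, so □s at x, so s at z, i.e. z=y.

◇s → □s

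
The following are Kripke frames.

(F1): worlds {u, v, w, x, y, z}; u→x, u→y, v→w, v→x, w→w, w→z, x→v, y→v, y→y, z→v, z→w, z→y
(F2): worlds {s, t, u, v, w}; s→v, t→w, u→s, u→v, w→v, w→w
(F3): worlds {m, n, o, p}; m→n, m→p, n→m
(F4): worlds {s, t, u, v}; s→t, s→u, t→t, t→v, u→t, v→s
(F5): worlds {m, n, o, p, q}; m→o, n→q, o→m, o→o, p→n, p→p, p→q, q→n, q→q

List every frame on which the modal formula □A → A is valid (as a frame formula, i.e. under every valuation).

This is the axiom for reflexivity; its first-order frame correspondent is ∀x Rxx.
(F1): fails — world u does not see itself.
(F2): fails — world s does not see itself.
(F3): fails — world m does not see itself.
(F4): fails — world s does not see itself.
(F5): fails — world m does not see itself.

none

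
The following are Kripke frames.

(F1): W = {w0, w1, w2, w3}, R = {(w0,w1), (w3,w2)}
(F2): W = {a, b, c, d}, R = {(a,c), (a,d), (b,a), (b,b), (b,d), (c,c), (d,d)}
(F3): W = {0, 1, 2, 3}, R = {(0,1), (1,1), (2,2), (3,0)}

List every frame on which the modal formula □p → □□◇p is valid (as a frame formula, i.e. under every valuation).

(F1)

The schema corresponds to a generalized confluence (Geach) condition: ∀x ∀z (xR²z → ∃w (xRw ∧ zRw)).
(F1): satisfies the condition.
(F2): fails — bR²c but no w with bRw and cRw.
(F3): fails — 3R²1 but no w with 3Rw and 1Rw.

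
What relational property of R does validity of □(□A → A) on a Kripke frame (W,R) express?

Suppose □(□A→A) is valid. Take Rxy and set V(A)={w : Ryw}. Then at y, □A holds; since □(□A→A) at x, □A→A at y, so A at y, i.e. Ryy.
Conversely, any frame satisfying ∀x ∀y (Rxy → Ryy) validates the schema.
So the correspondent is shift-reflexivity.

shift-reflexivity: ∀x ∀y (Rxy → Ryy)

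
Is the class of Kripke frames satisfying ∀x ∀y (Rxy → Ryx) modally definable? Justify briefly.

Yes: it is symmetry, defined by the B schema r → □◇r.
Suppose r→□◇r is valid. Take Rxy and set V(r)={x}. Then r at x, so □◇r at x, so ◇r at y, so some z with Ryz has r; z=x, i.e. Ryx.

Yes — defined by r → □◇r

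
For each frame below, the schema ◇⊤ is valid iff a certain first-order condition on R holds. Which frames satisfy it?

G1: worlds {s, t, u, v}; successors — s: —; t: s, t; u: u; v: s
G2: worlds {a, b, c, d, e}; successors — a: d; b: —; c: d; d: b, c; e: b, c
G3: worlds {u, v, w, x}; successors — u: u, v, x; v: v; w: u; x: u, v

G3

The schema corresponds to seriality: ∀x ∃y Rxy.
G1: fails — world s has no successor.
G2: fails — world b has no successor.
G3: ✓.
Valid on: G3.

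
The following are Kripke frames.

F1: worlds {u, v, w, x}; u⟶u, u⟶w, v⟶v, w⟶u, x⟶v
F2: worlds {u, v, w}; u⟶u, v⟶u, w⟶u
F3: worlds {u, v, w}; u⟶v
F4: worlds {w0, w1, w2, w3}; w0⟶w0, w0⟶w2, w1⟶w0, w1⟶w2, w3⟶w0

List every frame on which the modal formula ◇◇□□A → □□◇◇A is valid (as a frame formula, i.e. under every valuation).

F1, F2, F3

This is the axiom for a generalized confluence (Geach) condition; its first-order frame correspondent is ∀x ∀y ∀z ((xR²y ∧ xR²z) → ∃w (yR²w ∧ zR²w)).
F1: satisfies the condition.
F2: satisfies the condition.
F3: satisfies the condition.
F4: fails — w0R²w0, w0R²w2 but no w with w0R²w and w2R²w.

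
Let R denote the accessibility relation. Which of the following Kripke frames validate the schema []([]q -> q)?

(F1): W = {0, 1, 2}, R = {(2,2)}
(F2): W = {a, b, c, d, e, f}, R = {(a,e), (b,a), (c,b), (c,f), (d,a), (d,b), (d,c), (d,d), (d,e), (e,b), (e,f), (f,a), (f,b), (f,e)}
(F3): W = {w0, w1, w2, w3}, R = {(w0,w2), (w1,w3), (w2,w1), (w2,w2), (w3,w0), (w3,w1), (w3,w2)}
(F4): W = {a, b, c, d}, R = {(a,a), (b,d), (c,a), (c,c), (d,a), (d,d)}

(F1), (F4)

Frame correspondent (Sahlqvist): forall x forall y (Rxy -> Ryy) — i.e. shift-reflexivity.
(F1): condition met.
(F2): fails — Reb but not Rbb.
(F3): fails — Rw3w1 but not Rw1w1.
(F4): condition met.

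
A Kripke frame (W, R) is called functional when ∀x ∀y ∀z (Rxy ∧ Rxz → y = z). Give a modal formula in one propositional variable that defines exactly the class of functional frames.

This is partial functionality; the standard corresponding axiom is CD: ◇r → □r.
Suppose ◇r→□r is valid. Take Rxy, Rxz and set V(r)={y}. Then ◇r at x, so □r at x, so r at z, i.e. z=y.

◇r → □r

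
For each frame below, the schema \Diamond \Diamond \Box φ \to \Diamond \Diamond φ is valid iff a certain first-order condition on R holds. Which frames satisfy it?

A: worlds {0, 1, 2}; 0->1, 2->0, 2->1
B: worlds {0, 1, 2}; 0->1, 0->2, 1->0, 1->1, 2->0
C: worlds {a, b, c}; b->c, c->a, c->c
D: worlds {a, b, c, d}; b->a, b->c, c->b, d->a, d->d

This is the axiom for a generalized confluence (Geach) condition; its first-order frame correspondent is \forall x \forall y (x R^2 y \to \exists w (yRw \wedge x R^2 w)).
A: fails — 2R²1 but no w with 1Rw and 2R²w.
B: fails — 2R²2 but no w with 2Rw and 2R²w.
C: fails — bR²a but no w with aRw and bR²w.
D: fails — bR²b but no w with bRw and bR²w.

none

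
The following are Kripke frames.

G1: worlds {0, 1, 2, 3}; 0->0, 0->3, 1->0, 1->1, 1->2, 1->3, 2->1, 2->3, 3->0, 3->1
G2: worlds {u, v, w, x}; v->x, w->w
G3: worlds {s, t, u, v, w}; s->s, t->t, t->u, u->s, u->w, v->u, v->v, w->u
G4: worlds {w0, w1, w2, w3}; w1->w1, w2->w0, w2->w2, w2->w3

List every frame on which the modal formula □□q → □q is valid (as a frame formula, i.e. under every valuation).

G1, G4

The schema corresponds to density: ∀x ∀y (Rxy → ∃z (Rxz ∧ Rzy)).
G1: holds.
G2: fails — Rvx but no z with Rvz and Rzx.
G3: fails — Ruw but no z with Ruz and Rzw.
G4: holds.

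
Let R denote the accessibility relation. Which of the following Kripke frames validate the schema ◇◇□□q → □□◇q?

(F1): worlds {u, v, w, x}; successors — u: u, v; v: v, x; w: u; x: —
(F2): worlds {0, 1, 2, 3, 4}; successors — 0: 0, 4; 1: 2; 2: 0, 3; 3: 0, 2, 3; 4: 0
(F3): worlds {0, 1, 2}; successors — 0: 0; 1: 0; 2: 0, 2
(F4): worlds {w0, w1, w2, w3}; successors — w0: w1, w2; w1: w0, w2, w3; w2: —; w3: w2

This is the axiom for a generalized confluence (Geach) condition; its first-order frame correspondent is ∀x ∀y ∀z ((xR²y ∧ xR²z) → ∃w (yR²w ∧ zRw)).
(F1): fails — uR²u, uR²x but no t with uR²t and xRt.
(F2): ✓.
(F3): ✓.
(F4): fails — w0R²w0, w0R²w2 but no w with w0R²w and w2Rw.

(F2), (F3)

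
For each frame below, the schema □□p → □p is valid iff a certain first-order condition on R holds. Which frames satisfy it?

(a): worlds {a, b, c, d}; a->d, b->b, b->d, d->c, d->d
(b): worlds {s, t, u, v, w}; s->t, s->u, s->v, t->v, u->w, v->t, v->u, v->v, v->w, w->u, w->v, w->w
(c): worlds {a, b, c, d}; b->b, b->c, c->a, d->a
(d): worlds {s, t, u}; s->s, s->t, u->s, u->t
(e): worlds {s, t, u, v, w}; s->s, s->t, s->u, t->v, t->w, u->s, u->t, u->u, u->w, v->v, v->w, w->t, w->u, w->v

(a), (b), (d), (e)

The schema corresponds to density: ∀x ∀y (Rxy → ∃z (Rxz ∧ Rzy)).
(a): condition met.
(b): condition met.
(c): fails — Rca but no z with Rcz and Rza.
(d): condition met.
(e): condition met.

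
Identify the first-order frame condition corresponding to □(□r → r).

Suppose □(□r→r) is valid. Take Rxy and set V(r)={w : Ryw}. Then at y, □r holds; since □(□r→r) at x, □r→r at y, so r at y, i.e. Ryy.

Shift-reflexivity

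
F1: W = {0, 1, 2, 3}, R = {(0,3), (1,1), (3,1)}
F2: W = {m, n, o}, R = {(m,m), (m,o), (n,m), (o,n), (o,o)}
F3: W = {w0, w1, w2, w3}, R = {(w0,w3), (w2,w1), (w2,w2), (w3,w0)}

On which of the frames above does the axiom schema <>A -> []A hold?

F1

This is the axiom for partial functionality; its first-order frame correspondent is forall x forall y forall z (Rxy & Rxz -> y = z).
F1: satisfies the condition.
F2: fails — m sees both m and o.
F3: fails — w2 sees both w1 and w2.
Valid on: F1.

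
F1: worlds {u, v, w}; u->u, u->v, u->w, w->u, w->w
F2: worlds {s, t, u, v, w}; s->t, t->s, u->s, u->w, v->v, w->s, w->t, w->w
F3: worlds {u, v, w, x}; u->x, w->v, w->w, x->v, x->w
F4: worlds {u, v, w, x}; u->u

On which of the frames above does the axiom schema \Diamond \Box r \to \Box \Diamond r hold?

The schema corresponds to convergence: \forall x \forall y \forall z (Rxy \wedge Rxz \to \exists w (Ryw \wedge Rzw)).
F1: fails — Ruv and Ruv but v and v have no common successor.
F2: fails — Rwt and Rws but t and s have no common successor.
F3: fails — Rww and Rwv but w and v have no common successor.
F4: holds.

F4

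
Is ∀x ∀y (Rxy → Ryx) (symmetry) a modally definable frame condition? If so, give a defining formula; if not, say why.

The condition is symmetry. A defining modal formula is r → □◇r.
Suppose r→□◇r is valid. Take Rxy and set V(r)={x}. Then r at x, so □◇r at x, so ◇r at y, so some z with Ryz has r; z=x, i.e. Ryx.

Yes — defined by r → □◇r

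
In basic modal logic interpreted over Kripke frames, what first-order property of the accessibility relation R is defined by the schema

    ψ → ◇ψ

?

This is a form of the T axiom.
It corresponds to reflexivity: ∀x Rxx.

Reflexivity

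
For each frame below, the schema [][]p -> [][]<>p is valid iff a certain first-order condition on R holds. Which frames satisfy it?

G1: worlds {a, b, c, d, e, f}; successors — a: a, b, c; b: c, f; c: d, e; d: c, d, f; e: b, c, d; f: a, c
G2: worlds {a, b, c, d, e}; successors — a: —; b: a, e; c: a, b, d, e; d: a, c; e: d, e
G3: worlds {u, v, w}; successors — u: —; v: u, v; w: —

Frame correspondent (Sahlqvist): forall x forall z (x R^2 z -> exists w (x R^2 w & zRw)) — i.e. a generalized confluence (Geach) condition.
G1: holds.
G2: fails — bR²d but no w with bR²w and dRw.
G3: fails — vR²u but no t with vR²t and uRt.
Valid on: G1.

G1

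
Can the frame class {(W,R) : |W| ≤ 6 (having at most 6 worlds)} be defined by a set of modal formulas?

Any modally definable frame class is closed under disjoint unions.
Any modal formula valid on each of 7 disjoint one-world frames is valid on their disjoint union (validity is preserved under disjoint unions). Each one-world frame has |W|=1≤6, but the union has |W|=7.
So no modal formula (or set of formulas) defines exactly the |W|≤6 frames.

No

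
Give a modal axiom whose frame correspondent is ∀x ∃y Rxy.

A defining formula is □r → ◇r (the D axiom).
Suppose □r→◇r is valid. At any x set V(r)=W. Then □r at x, so ◇r at x, so x has a successor.

□r → ◇r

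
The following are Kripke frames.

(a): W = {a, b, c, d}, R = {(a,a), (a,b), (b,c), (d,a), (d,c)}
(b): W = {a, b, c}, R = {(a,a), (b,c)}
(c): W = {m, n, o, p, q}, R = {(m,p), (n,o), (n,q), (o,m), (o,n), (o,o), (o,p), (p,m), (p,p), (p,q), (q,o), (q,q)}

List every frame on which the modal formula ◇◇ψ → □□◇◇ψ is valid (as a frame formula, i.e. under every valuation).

This is the axiom for a generalized confluence (Geach) condition; its first-order frame correspondent is ∀x ∀y ∀z ((xR²y ∧ xR²z) → ∃w (y = w ∧ zR²w)).
(a): fails — aR²a, aR²b but no w with a=w and bR²w.
(b): condition met.
(c): fails — nR²n, nR²m but no w with n=w and mR²w.
Valid on: (b).

(b)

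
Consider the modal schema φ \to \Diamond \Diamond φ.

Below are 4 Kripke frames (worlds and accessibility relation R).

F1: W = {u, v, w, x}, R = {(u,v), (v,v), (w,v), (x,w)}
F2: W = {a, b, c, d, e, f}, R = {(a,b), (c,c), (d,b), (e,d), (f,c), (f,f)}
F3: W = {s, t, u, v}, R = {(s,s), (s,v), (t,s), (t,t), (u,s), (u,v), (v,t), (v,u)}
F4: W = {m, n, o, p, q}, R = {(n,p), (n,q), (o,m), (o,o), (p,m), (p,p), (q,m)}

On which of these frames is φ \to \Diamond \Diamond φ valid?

Frame correspondent (Sahlqvist): \forall x \exists w (x = w \wedge x R^2 w) — i.e. a generalized confluence (Geach) condition.
F1: fails — at u but no t with u=t and uR²t.
F2: fails — at a but no w with a=w and aR²w.
F3: holds.
F4: fails — at m but no w with m=w and mR²w.

F3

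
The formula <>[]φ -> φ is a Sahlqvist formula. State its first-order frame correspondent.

symmetry: forall x forall y (Rxy -> Ryx)

Equivalently (dual form): φ → □◇φ.
Suppose φ→□◇φ is valid. Take Rxy and set V(φ)={x}. Then φ at x, so □◇φ at x, so ◇φ at y, so some z with Ryz has φ; z=x, i.e. Ryx.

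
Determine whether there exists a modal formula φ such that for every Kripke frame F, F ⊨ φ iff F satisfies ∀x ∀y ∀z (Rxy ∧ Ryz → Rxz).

Yes: it is transitivity, defined by the 4 schema □p → □□p.

Yes — defined by □p → □□p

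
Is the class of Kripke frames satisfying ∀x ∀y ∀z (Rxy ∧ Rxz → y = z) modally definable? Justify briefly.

The condition is partial functionality. A defining modal formula is ◇p → □p.
Suppose ◇p→□p is valid. Take Rxy, Rxz and set V(p)={y}. Then ◇p at x, so □p at x, so p at z, i.e. z=y.

Definable; ◇p → □p defines it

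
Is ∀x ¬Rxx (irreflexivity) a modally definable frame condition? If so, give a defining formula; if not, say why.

Modal frame validity is preserved under surjective bounded morphisms.
The 4-cycle (worlds w0,w1,w2,w3 with w0→w1→w2→w3→w0) is irreflexive, and the map sending every world to a single reflexive point • is a surjective bounded morphism (forth: every edge maps to (•,•); back: every world has a successor). So any modal formula valid on the 4-cycle is also valid on the reflexive point, which is not irreflexive.
Hence irreflexivity is not modally definable.

No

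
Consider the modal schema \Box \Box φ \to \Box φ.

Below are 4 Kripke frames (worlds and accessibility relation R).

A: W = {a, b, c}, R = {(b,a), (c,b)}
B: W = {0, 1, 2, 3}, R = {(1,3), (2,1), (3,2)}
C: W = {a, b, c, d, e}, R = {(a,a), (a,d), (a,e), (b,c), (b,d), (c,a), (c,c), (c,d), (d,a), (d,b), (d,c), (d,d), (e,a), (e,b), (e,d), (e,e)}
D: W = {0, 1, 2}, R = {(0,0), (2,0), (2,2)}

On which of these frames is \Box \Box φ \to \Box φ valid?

C, D

The schema corresponds to density: \forall x \forall y (Rxy \to \exists z (Rxz \wedge Rzy)).
A: fails — Rba but no z with Rbz and Rza.
B: fails — R32 but no z with R3z and Rz2.
C: holds.
D: holds.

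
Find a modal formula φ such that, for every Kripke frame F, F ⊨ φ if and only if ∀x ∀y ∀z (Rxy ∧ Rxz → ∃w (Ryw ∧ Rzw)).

This is convergence; the standard corresponding axiom is .2: ◇□p → □◇p.
Suppose ◇□p→□◇p is valid. Take Rxy, Rxz and set V(p)={w : Ryw}. Then □p at y so ◇□p at x, so □◇p at x, so ◇p at z, giving w with Rzw and Ryw.

◇□p → □◇p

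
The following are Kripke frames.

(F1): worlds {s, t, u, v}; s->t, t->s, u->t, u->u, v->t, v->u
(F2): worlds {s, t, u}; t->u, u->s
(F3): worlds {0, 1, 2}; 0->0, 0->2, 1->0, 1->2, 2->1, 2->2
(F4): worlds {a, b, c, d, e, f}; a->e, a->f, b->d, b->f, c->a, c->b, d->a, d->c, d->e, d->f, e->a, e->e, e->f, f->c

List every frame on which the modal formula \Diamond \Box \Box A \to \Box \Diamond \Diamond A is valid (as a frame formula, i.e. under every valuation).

(F1), (F3)

Frame correspondent (Sahlqvist): \forall x \forall y \forall z ((xRy \wedge xRz) \to \exists w (y R^2 w \wedge z R^2 w)) — i.e. a generalized confluence (Geach) condition.
(F1): ✓.
(F2): fails — tRu, tRu but no w with uR²w and uR²w.
(F3): ✓.
(F4): fails — dRc, dRf but no w with cR²w and fR²w.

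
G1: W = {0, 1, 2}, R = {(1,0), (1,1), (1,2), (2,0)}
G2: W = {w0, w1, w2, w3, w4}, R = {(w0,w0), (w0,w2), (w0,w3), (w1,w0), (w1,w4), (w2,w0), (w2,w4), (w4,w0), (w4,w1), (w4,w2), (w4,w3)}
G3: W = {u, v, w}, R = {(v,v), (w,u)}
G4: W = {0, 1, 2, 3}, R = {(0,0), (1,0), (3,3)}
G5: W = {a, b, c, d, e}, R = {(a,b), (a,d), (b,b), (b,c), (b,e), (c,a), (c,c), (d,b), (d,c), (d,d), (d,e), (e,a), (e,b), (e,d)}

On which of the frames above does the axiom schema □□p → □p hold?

The schema corresponds to density: ∀x ∀y (Rxy → ∃z (Rxz ∧ Rzy)).
G1: fails — R20 but no z with R2z and Rz0.
G2: fails — Rw2w4 but no z with Rw2z and Rzw4.
G3: fails — Rwu but no z with Rwz and Rzu.
G4: satisfies the condition.
G5: fails — Rea but no z with Rez and Rza.
Valid on: G4.

G4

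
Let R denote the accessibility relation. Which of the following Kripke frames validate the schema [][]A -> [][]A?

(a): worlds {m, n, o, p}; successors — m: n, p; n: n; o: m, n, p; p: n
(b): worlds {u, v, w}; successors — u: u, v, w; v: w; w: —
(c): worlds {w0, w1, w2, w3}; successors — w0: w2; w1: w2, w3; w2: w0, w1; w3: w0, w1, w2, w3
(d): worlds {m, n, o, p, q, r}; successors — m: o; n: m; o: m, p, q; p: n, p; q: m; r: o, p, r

(a), (b), (c), (d)

Frame correspondent (Sahlqvist): forall x forall z (x R^2 z -> exists w (x R^2 w & z = w)) — i.e. a generalized confluence (Geach) condition.
(a): satisfies the condition.
(b): satisfies the condition.
(c): satisfies the condition.
(d): satisfies the condition.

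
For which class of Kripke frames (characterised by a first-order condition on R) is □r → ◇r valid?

Seriality

Suppose □r→◇r is valid. At any x set V(r)=W. Then □r at x, so ◇r at x, so x has a successor.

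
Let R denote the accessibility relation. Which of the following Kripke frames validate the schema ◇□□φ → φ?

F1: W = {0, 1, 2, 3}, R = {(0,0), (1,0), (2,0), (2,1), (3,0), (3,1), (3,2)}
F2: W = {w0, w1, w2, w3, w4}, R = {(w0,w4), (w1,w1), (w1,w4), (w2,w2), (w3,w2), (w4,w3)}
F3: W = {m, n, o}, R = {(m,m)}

Frame correspondent (Sahlqvist): ∀x ∀y (xRy → ∃w (yR²w ∧ x = w)) — i.e. a generalized confluence (Geach) condition.
F1: fails — 1R0 but no w with 0R²w and 1=w.
F2: fails — w0Rw4 but no w with w4R²w and w0=w.
F3: condition met.

F3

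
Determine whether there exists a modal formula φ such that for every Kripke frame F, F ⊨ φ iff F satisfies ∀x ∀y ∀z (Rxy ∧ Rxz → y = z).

Definable; ◇p → □p defines it

Yes: it is partial functionality, defined by the CD schema ◇p → □p.
Suppose ◇p→□p is valid. Take Rxy, Rxz and set V(p)={y}. Then ◇p at x, so □p at x, so p at z, i.e. z=y.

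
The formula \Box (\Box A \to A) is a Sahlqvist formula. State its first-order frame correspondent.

Shift-reflexivity

This schema is the T□ axiom.
It corresponds to shift-reflexivity: \forall x \forall y (Rxy \to Ryy).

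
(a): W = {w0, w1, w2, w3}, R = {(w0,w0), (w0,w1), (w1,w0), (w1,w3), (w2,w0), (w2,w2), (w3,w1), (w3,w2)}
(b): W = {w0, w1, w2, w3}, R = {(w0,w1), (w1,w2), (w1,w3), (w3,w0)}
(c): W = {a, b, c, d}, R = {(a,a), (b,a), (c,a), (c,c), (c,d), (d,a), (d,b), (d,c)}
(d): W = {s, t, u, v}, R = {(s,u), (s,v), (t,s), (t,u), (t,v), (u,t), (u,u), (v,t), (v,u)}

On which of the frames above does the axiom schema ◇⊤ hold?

This is the axiom for seriality; its first-order frame correspondent is ∀x ∃y Rxy.
(a): satisfies the condition.
(b): fails — world w2 has no successor.
(c): satisfies the condition.
(d): satisfies the condition.

(a), (c), (d)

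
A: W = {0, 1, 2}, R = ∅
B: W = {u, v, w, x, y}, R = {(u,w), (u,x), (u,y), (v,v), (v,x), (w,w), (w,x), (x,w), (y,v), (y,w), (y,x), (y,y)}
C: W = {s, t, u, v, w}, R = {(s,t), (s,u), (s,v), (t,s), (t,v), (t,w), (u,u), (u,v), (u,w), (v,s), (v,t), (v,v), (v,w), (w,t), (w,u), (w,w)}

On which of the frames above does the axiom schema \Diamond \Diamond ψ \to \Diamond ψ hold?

Frame correspondent (Sahlqvist): \forall x \forall y \forall z (Rxy \wedge Ryz \to Rxz) — i.e. transitivity.
A: ✓.
B: fails — Rxw and Rwx but not Rxx.
C: fails — Ruv and Rvt but not Rut.

A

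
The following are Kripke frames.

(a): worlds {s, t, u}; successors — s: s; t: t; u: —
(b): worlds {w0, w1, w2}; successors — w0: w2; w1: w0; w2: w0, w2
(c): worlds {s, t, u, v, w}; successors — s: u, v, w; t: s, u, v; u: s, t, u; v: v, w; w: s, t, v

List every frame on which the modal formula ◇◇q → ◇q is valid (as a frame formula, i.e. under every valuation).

(a)

Frame correspondent (Sahlqvist): ∀x ∀y ∀z (Rxy ∧ Ryz → Rxz) — i.e. transitivity.
(a): holds.
(b): fails — Rw0w2 and Rw2w0 but not Rw0w0.
(c): fails — Rwt and Rtu but not Rwu.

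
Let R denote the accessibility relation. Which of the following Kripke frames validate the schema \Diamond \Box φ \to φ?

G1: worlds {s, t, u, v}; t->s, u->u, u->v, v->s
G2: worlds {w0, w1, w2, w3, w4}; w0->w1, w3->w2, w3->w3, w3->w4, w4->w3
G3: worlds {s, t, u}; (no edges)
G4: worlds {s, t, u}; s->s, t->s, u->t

G3

This is the axiom for symmetry; its first-order frame correspondent is \forall x \forall y (Rxy \to Ryx).
G1: fails — Rvs but not Rsv.
G2: fails — Rw3w2 but not Rw2w3.
G3: holds.
G4: fails — Rts but not Rst.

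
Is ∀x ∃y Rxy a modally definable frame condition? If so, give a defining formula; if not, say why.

Yes, by □p → ◇p

Yes: it is seriality, defined by the D schema □p → ◇p.
Suppose □p→◇p is valid. At any x set V(p)=W. Then □p at x, so ◇p at x, so x has a successor.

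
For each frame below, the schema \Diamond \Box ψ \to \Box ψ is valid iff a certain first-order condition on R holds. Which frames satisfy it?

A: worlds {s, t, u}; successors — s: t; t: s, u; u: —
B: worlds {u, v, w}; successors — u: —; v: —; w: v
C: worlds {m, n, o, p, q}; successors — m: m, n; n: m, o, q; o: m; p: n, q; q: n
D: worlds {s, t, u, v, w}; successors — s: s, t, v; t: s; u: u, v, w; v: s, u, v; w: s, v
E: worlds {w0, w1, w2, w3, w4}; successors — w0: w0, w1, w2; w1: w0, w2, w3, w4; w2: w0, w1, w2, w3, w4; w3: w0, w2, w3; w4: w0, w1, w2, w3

none

The schema corresponds to the Euclidean property: \forall x \forall y \forall z (Rxy \wedge Rxz \to Ryz).
A: fails — Rst and Rst but not Rtt.
B: fails — Rwv and Rwv but not Rvv.
C: fails — Rmn and Rmn but not Rnn.
D: fails — Rsv and Rst but not Rvt.
E: fails — Rw0w1 and Rw0w1 but not Rw1w1.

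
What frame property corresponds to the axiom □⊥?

emptiness of R

□⊥ is valid iff no world has any successor (otherwise □⊥ fails at any world with one).
Conversely, any frame satisfying ∀x ∀y ¬Rxy validates the schema.
Frame condition: ∀x ∀y ¬Rxy.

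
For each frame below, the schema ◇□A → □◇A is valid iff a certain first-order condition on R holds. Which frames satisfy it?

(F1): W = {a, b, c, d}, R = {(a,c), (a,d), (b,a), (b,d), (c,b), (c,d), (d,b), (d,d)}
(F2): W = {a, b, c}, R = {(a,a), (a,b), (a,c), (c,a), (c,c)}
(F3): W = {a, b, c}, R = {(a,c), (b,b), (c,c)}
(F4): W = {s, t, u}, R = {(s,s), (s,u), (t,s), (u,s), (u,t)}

(F1), (F3), (F4)

This is the axiom for convergence; its first-order frame correspondent is ∀x ∀y ∀z (Rxy ∧ Rxz → ∃w (Ryw ∧ Rzw)).
(F1): holds.
(F2): fails — Rab and Rab but b and b have no common successor.
(F3): holds.
(F4): holds.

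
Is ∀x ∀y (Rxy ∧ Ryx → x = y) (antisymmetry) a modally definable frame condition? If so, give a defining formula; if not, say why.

Not definable by any modal formula

Any modally definable frame class is closed under surjective bounded morphisms.
The 4-cycle (worlds 0,1,2,3 with 0→1→2→3→0) is antisymmetric. Sending even-indexed worlds to s and odd-indexed worlds to t is a surjective bounded morphism onto the two-world frame with s↔t, which is not antisymmetric.
So no modal formula (or set of formulas) defines exactly the antisymmetric frames.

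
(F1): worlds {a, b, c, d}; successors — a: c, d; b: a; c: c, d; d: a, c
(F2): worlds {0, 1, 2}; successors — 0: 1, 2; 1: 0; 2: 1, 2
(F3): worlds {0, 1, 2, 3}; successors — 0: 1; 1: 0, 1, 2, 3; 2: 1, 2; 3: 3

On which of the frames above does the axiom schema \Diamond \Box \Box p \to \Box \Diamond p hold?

(F1)

The schema corresponds to a generalized confluence (Geach) condition: \forall x \forall y \forall z ((xRy \wedge xRz) \to \exists w (y R^2 w \wedge zRw)).
(F1): satisfies the condition.
(F2): fails — 0R1, 0R1 but no w with 1R²w and 1Rw.
(F3): fails — 1R3, 1R0 but no w with 3R²w and 0Rw.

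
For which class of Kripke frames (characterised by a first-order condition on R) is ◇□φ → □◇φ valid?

This schema is the .2 axiom.
Its frame correspondent is convergence — ∀x ∀y ∀z (Rxy ∧ Rxz → ∃w (Ryw ∧ Rzw)).

convergence: ∀x ∀y ∀z (Rxy ∧ Rxz → ∃w (Ryw ∧ Rzw))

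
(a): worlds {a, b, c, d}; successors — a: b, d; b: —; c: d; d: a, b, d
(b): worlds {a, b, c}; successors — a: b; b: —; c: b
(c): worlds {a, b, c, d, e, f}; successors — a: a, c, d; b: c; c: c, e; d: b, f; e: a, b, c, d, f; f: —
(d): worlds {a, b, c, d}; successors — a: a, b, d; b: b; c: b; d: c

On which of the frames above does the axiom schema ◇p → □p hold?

(b)

Frame correspondent (Sahlqvist): ∀x ∀y ∀z (Rxy ∧ Rxz → y = z) — i.e. partial functionality.
(a): fails — a sees both b and d.
(b): ✓.
(c): fails — a sees both a and c.
(d): fails — a sees both a and b.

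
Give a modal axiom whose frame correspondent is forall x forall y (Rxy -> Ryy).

□(□q → q)

A defining formula is □(□q → q) (the T□ axiom).
Suppose □(□q→q) is valid. Take Rxy and set V(q)={w : Ryw}. Then at y, □q holds; since □(□q→q) at x, □q→q at y, so q at y, i.e. Ryy.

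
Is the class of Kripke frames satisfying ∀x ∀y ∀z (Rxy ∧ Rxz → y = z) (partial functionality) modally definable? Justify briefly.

This is a Sahlqvist condition; the CD axiom ◇p → □p defines it.
Suppose ◇p→□p is valid. Take Rxy, Rxz and set V(p)={y}. Then ◇p at x, so □p at x, so p at z, i.e. z=y.

Yes, by ◇p → □p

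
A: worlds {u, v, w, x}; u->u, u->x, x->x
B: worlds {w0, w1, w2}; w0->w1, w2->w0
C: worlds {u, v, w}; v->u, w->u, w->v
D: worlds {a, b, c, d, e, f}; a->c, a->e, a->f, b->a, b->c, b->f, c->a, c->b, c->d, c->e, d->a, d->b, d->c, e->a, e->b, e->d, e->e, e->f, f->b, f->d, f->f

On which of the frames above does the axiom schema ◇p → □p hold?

B

Frame correspondent (Sahlqvist): ∀x ∀y ∀z (Rxy ∧ Rxz → y = z) — i.e. partial functionality.
A: fails — u sees both u and x.
B: ✓.
C: fails — w sees both u and v.
D: fails — a sees both c and e.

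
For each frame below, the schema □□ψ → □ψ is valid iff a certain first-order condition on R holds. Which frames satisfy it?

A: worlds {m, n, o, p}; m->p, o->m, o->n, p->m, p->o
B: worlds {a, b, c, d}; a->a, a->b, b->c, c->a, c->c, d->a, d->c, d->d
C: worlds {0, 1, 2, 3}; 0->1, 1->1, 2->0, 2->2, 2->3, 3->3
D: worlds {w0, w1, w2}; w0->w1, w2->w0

This is the axiom for density; its first-order frame correspondent is ∀x ∀y (Rxy → ∃z (Rxz ∧ Rzy)).
A: fails — Rom but no z with Roz and Rzm.
B: condition met.
C: condition met.
D: fails — Rw0w1 but no z with Rw0z and Rzw1.

B, C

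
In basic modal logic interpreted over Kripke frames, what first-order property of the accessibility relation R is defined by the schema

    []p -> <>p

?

Suppose □p→◇p is valid. At any x set V(p)=W. Then □p at x, so ◇p at x, so x has a successor.
Conversely, on a frame with seriality the schema holds at every world under every valuation.
Frame condition: forall x exists y Rxy.

seriality: forall x exists y Rxy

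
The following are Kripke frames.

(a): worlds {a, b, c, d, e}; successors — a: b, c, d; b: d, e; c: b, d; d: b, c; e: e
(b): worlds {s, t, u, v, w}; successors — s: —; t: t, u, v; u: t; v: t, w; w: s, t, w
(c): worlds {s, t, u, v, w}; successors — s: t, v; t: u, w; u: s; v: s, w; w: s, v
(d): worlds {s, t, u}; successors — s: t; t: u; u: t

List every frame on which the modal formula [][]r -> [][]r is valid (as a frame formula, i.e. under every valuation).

(a), (b), (c), (d)

The schema corresponds to a generalized confluence (Geach) condition: forall x forall z (x R^2 z -> exists w (x R^2 w & z = w)).
(a): condition met.
(b): condition met.
(c): condition met.
(d): condition met.
Valid on: (a), (b), (c), (d).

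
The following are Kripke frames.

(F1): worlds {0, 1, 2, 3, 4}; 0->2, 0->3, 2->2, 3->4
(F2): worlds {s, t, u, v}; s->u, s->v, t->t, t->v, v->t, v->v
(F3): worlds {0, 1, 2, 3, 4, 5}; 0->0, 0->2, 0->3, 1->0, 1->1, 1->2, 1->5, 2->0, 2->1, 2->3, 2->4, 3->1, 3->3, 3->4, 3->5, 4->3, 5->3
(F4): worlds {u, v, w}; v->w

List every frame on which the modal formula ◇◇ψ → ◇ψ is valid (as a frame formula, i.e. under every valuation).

(F4)

Frame correspondent (Sahlqvist): ∀x ∀y ∀z (Rxy ∧ Ryz → Rxz) — i.e. transitivity.
(F1): fails — R03 and R34 but not R04.
(F2): fails — Rsv and Rvt but not Rst.
(F3): fails — R10 and R03 but not R13.
(F4): satisfies the condition.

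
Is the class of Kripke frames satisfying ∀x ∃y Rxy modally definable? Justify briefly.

The condition is seriality. A defining modal formula is □p → ◇p.
Suppose □p→◇p is valid. At any x set V(p)=W. Then □p at x, so ◇p at x, so x has a successor.

Yes, by □p → ◇p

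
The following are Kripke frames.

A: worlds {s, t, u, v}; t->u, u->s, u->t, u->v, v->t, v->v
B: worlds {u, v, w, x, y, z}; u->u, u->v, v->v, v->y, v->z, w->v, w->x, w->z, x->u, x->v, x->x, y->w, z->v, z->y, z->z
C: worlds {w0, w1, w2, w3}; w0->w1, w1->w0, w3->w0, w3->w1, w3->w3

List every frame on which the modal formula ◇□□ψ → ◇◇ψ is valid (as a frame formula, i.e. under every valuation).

The schema corresponds to a generalized confluence (Geach) condition: ∀x ∀y (xRy → ∃w (yR²w ∧ xR²w)).
A: fails — uRs but no w with sR²w and uR²w.
B: ✓.
C: fails — w0Rw1 but no w with w1R²w and w0R²w.

B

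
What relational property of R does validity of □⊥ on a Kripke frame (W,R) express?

□⊥ is valid iff no world has any successor (otherwise □⊥ fails at any world with one).

emptiness of R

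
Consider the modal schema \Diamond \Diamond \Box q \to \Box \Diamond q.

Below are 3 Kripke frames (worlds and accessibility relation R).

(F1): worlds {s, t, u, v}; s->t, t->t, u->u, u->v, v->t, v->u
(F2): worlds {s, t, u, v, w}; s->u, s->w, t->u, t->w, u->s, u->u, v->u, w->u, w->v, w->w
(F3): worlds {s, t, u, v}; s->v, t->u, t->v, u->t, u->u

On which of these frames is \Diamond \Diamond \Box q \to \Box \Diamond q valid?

This is the axiom for a generalized confluence (Geach) condition; its first-order frame correspondent is \forall x \forall y \forall z ((x R^2 y \wedge xRz) \to \exists w (yRw \wedge zRw)).
(F1): fails — uR²t, uRu but no w with tRw and uRw.
(F2): condition met.
(F3): fails — tR²t, tRv but no w with tRw and vRw.
Valid on: (F2).

(F2)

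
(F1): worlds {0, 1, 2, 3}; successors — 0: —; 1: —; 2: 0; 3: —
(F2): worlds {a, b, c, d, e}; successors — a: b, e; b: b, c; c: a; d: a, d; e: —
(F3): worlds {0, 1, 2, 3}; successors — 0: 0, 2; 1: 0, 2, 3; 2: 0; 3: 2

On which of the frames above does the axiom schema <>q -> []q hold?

Frame correspondent (Sahlqvist): forall x forall y forall z (Rxy & Rxz -> y = z) — i.e. partial functionality.
(F1): condition met.
(F2): fails — a sees both b and e.
(F3): fails — 0 sees both 0 and 2.
Valid on: (F1).

(F1)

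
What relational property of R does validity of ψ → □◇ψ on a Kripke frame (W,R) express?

Suppose ψ→□◇ψ is valid. Take Rxy and set V(ψ)={x}. Then ψ at x, so □◇ψ at x, so ◇ψ at y, so some z with Ryz has ψ; z=x, i.e. Ryx.

symmetry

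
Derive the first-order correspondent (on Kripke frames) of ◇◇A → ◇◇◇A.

∀x ∀y (xR²y → ∃w (y = w ∧ xR³w))

This is a Sahlqvist (Geach-type) schema ◇^2□^0A → □^0◇^3A.
Minimal-valuation argument: fix x; take any y with xR^2y and any z with xR^0z. Set V(A) to the set of worlds R-reachable from y in exactly 0 steps. Then □^0A holds at y, so the antecedent holds at x; validity forces ◇^3A at z, giving a w with zR^3w and yR^0w.
First-order correspondent: ∀x ∀y (xR²y → ∃w (y = w ∧ xR³w)).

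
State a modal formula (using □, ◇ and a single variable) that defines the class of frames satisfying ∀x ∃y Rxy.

This is seriality; the standard corresponding axiom is D: □p → ◇p.

□p → ◇p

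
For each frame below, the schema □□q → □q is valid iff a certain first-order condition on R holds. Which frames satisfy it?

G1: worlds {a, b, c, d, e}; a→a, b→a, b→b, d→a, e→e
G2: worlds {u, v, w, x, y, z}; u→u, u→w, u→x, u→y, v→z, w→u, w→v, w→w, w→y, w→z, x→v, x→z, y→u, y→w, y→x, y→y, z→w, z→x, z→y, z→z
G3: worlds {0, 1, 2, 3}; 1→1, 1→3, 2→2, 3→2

Frame correspondent (Sahlqvist): ∀x ∀y (Rxy → ∃z (Rxz ∧ Rzy)) — i.e. density.
G1: ✓.
G2: fails — Rxv but no t with Rxt and Rtv.
G3: ✓.
Valid on: G1, G3.

G1, G3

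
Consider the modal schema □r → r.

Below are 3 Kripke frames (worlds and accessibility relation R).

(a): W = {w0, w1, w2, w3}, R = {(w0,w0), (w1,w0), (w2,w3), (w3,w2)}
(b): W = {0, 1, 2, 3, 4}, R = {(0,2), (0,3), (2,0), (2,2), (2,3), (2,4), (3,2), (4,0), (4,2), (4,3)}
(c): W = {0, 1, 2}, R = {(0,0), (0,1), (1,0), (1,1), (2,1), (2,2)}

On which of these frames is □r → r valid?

(c)

Frame correspondent (Sahlqvist): ∀x Rxx — i.e. reflexivity.
(a): fails — world w1 does not see itself.
(b): fails — world 0 does not see itself.
(c): satisfies the condition.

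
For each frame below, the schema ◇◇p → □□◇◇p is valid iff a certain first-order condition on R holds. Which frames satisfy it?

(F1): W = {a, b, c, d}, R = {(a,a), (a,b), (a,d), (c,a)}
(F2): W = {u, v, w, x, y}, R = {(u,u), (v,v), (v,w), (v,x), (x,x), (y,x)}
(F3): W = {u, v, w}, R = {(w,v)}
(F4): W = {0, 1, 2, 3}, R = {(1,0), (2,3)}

Frame correspondent (Sahlqvist): ∀x ∀y ∀z ((xR²y ∧ xR²z) → ∃w (y = w ∧ zR²w)) — i.e. a generalized confluence (Geach) condition.
(F1): fails — aR²a, aR²b but no w with a=w and bR²w.
(F2): fails — vR²v, vR²w but no t with v=t and wR²t.
(F3): ✓.
(F4): ✓.
Valid on: (F3), (F4).

(F3), (F4)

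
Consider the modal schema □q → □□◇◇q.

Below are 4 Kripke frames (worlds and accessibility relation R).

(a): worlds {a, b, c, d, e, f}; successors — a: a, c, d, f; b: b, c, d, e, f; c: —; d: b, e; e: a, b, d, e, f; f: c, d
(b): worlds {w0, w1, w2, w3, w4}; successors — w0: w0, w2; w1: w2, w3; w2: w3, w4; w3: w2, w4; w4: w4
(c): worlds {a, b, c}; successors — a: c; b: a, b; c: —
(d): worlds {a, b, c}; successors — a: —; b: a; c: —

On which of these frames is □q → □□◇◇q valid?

This is the axiom for a generalized confluence (Geach) condition; its first-order frame correspondent is ∀x ∀z (xR²z → ∃w (xRw ∧ zR²w)).
(a): fails — aR²c but no w with aRw and cR²w.
(b): fails — w0R²w3 but no w with w0Rw and w3R²w.
(c): fails — bR²a but no w with bRw and aR²w.
(d): ✓.
Valid on: (d).

(d)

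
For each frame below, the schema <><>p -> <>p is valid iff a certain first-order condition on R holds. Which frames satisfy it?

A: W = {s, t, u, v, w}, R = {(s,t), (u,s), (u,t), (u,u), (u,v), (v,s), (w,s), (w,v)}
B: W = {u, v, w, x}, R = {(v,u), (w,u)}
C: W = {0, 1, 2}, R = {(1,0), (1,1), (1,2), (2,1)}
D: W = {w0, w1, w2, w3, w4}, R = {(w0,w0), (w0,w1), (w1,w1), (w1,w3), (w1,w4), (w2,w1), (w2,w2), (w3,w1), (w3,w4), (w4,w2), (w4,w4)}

This is the axiom for transitivity; its first-order frame correspondent is forall x forall y forall z (Rxy & Ryz -> Rxz).
A: fails — Rvs and Rst but not Rvt.
B: holds.
C: fails — R21 and R12 but not R22.
D: fails — Rw3w1 and Rw1w3 but not Rw3w3.
Valid on: B.

B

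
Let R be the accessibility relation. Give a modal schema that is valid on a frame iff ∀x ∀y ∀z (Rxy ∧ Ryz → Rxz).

□q → □□q

The condition is transitivity. The 4 schema □q → □□q defines it.
Suppose □q→□□q is valid. Take Rxy, Ryz and set V(q)={w : Rxw}. Then □q at x, so □□q at x, so □q at y, so q at z, i.e. Rxz.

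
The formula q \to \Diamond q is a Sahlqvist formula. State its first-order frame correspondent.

reflexivity

Equivalently (dual form): □q → q.
Suppose □q→q is valid. At any x set V(q)={w : Rxw}. Then □q holds at x, so q holds at x, i.e. Rxx.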